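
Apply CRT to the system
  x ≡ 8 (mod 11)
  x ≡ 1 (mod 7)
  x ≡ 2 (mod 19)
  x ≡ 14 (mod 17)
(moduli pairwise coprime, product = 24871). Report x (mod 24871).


Product of moduli M = 11 · 7 · 19 · 17 = 24871.
Merge one congruence at a time:
  Start: x ≡ 8 (mod 11).
  Combine with x ≡ 1 (mod 7); new modulus lcm = 77.
    Write x = 8 + 11·t and substitute into x ≡ 1 (mod 7): 11·t ≡ 1 − 8 = -7 (mod 7).
    Reduce coefficients mod 7: 4·t ≡ 0 (mod 7).
    The inverse of 4 mod 7 is 2 (since 4·2 = 8 = 1·7 + 1), so t ≡ 2·0 = 0 ≡ 0 (mod 7).
    Then x = 8 + 11·0 = 8, valid modulo lcm(11, 7) = 77: x ≡ 8 (mod 77).
  Combine with x ≡ 2 (mod 19); new modulus lcm = 1463.
    Write x = 8 + 77·t and substitute into x ≡ 2 (mod 19): 77·t ≡ 2 − 8 = -6 (mod 19).
    Reduce coefficients mod 19: 1·t ≡ 13 (mod 19).
    So t ≡ 13 (mod 19).
    Then x = 8 + 77·13 = 1009, valid modulo lcm(77, 19) = 1463: x ≡ 1009 (mod 1463).
  Combine with x ≡ 14 (mod 17); new modulus lcm = 24871.
    Write x = 1009 + 1463·t and substitute into x ≡ 14 (mod 17): 1463·t ≡ 14 − 1009 = -995 (mod 17).
    Reduce coefficients mod 17: 1·t ≡ 8 (mod 17).
    So t ≡ 8 (mod 17).
    Then x = 1009 + 1463·8 = 12713, valid modulo lcm(1463, 17) = 24871: x ≡ 12713 (mod 24871).
Verify against each original: 12713 mod 11 = 8, 12713 mod 7 = 1, 12713 mod 19 = 2, 12713 mod 17 = 14.

x ≡ 12713 (mod 24871).


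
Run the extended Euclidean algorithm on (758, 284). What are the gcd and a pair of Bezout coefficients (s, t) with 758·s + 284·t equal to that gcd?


Euclidean algorithm on (758, 284) — divide until remainder is 0:
  758 = 2 · 284 + 190
  284 = 1 · 190 + 94
  190 = 2 · 94 + 2
  94 = 47 · 2 + 0
gcd(758, 284) = 2.
Track Bezout coefficients alongside the remainders: start with r₀ = 758 = a·1 + b·0 (s = 1, t = 0) and r₁ = 284 = a·0 + b·1 (s = 0, t = 1); each new remainder r_{k+1} = r_{k-1} − q_k·r_k inherits s_{k+1} = s_{k-1} − q_k·s_k, t_{k+1} = t_{k-1} − q_k·t_k, so r_k = a·s_k + b·t_k at every step:
  q = 2: r = 190, s = 1 − 2·0 = 1, t = 0 − 2·1 = -2  (check: 758·1 + 284·(-2) = 190)
  q = 1: r = 94, s = 0 − 1·1 = -1, t = 1 − 1·(-2) = 3  (check: 758·(-1) + 284·3 = 94)
  q = 2: r = 2, s = 1 − 2·(-1) = 3, t = -2 − 2·3 = -8  (check: 758·3 + 284·(-8) = 2)
The row with r = 2 (the gcd) gives the Bezout coefficients s = 3, t = -8.
Result: 758 · (3) + 284 · (-8) = 2.

gcd(758, 284) = 2; s = 3, t = -8 (check: 758·3 + 284·(-8) = 2).


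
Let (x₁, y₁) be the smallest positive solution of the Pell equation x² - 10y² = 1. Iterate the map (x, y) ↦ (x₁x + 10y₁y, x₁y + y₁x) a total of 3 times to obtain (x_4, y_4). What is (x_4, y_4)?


Step 1: Find the fundamental solution (x₁, y₁) of x² - 10y² = 1.
  Expand √10 as a continued fraction. a₀ = ⌊√10⌋ = 3; iterate m_{k+1} = d_k·a_k − m_k, d_{k+1} = (10 − m_{k+1}²)/d_k, a_{k+1} = ⌊(a₀ + m_{k+1})/d_{k+1}⌋ (starting m₀ = 0, d₀ = 1), with convergents p_k = a_k·p_{k-1} + p_{k-2}, q_k = a_k·q_{k-1} + q_{k-2} (p₋₁ = 1, q₋₁ = 0):
  k = 0: a₀ = 3; p₀/q₀ = 3/1; p₀² − 10·q₀² = 9 − 10 = -1.
  k = 1: m = 3, d = 1, a = ⌊(3 + 3)/1⌋ = 6; p/q = (6·3 + 1)/(6·1 + 0) = 19/6; p² − 10·q² = 361 − 360 = 1.
  The first convergent with p² − 10·q² = 1 gives the fundamental solution (x₁, y₁) = (19, 6).
Step 2: Apply the recurrence (x_{n+1}, y_{n+1}) = (x₁x_n + 10y₁y_n, x₁y_n + y₁x_n) repeatedly.
  From (x_1, y_1) = (19, 6): x_2 = 19·19 + 10·6·6 = 721; y_2 = 19·6 + 6·19 = 228.
  From (x_2, y_2) = (721, 228): x_3 = 19·721 + 10·6·228 = 27379; y_3 = 19·228 + 6·721 = 8658.
  From (x_3, y_3) = (27379, 8658): x_4 = 19·27379 + 10·6·8658 = 1039681; y_4 = 19·8658 + 6·27379 = 328776.
Step 3: Verify x_4² - 10·y_4² = 1080936581761 - 1080936581760 = 1 (should be 1). ✓

(x_1, y_1) = (19, 6); (x_4, y_4) = (1039681, 328776).


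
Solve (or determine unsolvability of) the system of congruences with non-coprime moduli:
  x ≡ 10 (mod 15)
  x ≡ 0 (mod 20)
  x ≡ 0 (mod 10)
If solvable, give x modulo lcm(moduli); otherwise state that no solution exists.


Moduli 15, 20, 10 are not pairwise coprime, so CRT works modulo lcm(m_i) when all pairwise compatibility conditions hold.
Pairwise compatibility: gcd(m_i, m_j) must divide a_i - a_j for every pair.
Merge one congruence at a time:
  Start: x ≡ 10 (mod 15).
  Combine with x ≡ 0 (mod 20): gcd(15, 20) = 5; 0 - 10 = -10, which IS divisible by 5, so compatible.
    Write x = 10 + 15·t and substitute into x ≡ 0 (mod 20): 15·t ≡ 0 − 10 = -10 (mod 20).
    Divide the congruence (and modulus) by g = 5: 3·t ≡ -2 (mod 4).
    Reduce coefficients mod 4: 3·t ≡ 2 (mod 4).
    The inverse of 3 mod 4 is 3 (since 3·3 = 9 = 2·4 + 1), so t ≡ 3·2 = 6 ≡ 2 (mod 4).
    Then x = 10 + 15·2 = 40, valid modulo lcm(15, 20) = 60: x ≡ 40 (mod 60).
  Combine with x ≡ 0 (mod 10): gcd(60, 10) = 10; 0 - 40 = -40, which IS divisible by 10, so compatible.
    Write x = 40 + 60·t and substitute into x ≡ 0 (mod 10): 60·t ≡ 0 − 40 = -40 (mod 10).
    Divide the congruence (and modulus) by g = 10: 6·t ≡ -4 (mod 1).
    Modulo 1 every t works; take t = 0.
    Then x = 40 + 60·0 = 40, valid modulo lcm(60, 10) = 60: x ≡ 40 (mod 60).
Verify: 40 mod 15 = 10, 40 mod 20 = 0, 40 mod 10 = 0.

x ≡ 40 (mod 60).


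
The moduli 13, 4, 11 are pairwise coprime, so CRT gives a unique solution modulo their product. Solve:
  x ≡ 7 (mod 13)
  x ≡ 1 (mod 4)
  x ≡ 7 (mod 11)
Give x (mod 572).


Moduli 13, 4, 11 are pairwise coprime; by CRT there is a unique solution modulo M = 13 · 4 · 11 = 572.
Solve pairwise, accumulating the modulus:
  Start with x ≡ 7 (mod 13).
  Combine with x ≡ 1 (mod 4): since gcd(13, 4) = 1, we get a unique residue mod 52.
    Write x = 7 + 13·t and substitute into x ≡ 1 (mod 4): 13·t ≡ 1 − 7 = -6 (mod 4).
    Reduce coefficients mod 4: 1·t ≡ 2 (mod 4).
    So t ≡ 2 (mod 4).
    Then x = 7 + 13·2 = 33, valid modulo lcm(13, 4) = 52: x ≡ 33 (mod 52).
  Combine with x ≡ 7 (mod 11): since gcd(52, 11) = 1, we get a unique residue mod 572.
    Write x = 33 + 52·t and substitute into x ≡ 7 (mod 11): 52·t ≡ 7 − 33 = -26 (mod 11).
    Reduce coefficients mod 11: 8·t ≡ 7 (mod 11).
    The inverse of 8 mod 11 is 7 (since 8·7 = 56 = 5·11 + 1), so t ≡ 7·7 = 49 ≡ 5 (mod 11).
    Then x = 33 + 52·5 = 293, valid modulo lcm(52, 11) = 572: x ≡ 293 (mod 572).
Verify: 293 mod 13 = 7 ✓, 293 mod 4 = 1 ✓, 293 mod 11 = 7 ✓.

x ≡ 293 (mod 572).


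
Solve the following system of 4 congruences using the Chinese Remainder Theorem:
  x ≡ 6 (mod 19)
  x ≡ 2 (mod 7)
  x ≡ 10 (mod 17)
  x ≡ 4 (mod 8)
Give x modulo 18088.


Product of moduli M = 19 · 7 · 17 · 8 = 18088.
Merge one congruence at a time:
  Start: x ≡ 6 (mod 19).
  Combine with x ≡ 2 (mod 7); new modulus lcm = 133.
    Write x = 6 + 19·t and substitute into x ≡ 2 (mod 7): 19·t ≡ 2 − 6 = -4 (mod 7).
    Reduce coefficients mod 7: 5·t ≡ 3 (mod 7).
    The inverse of 5 mod 7 is 3 (since 5·3 = 15 = 2·7 + 1), so t ≡ 3·3 = 9 ≡ 2 (mod 7).
    Then x = 6 + 19·2 = 44, valid modulo lcm(19, 7) = 133: x ≡ 44 (mod 133).
  Combine with x ≡ 10 (mod 17); new modulus lcm = 2261.
    Write x = 44 + 133·t and substitute into x ≡ 10 (mod 17): 133·t ≡ 10 − 44 = -34 (mod 17).
    Reduce coefficients mod 17: 14·t ≡ 0 (mod 17).
    The inverse of 14 mod 17 is 11 (since 14·11 = 154 = 9·17 + 1), so t ≡ 11·0 = 0 ≡ 0 (mod 17).
    Then x = 44 + 133·0 = 44, valid modulo lcm(133, 17) = 2261: x ≡ 44 (mod 2261).
  Combine with x ≡ 4 (mod 8); new modulus lcm = 18088.
    Write x = 44 + 2261·t and substitute into x ≡ 4 (mod 8): 2261·t ≡ 4 − 44 = -40 (mod 8).
    Reduce coefficients mod 8: 5·t ≡ 0 (mod 8).
    The inverse of 5 mod 8 is 5 (since 5·5 = 25 = 3·8 + 1), so t ≡ 5·0 = 0 ≡ 0 (mod 8).
    Then x = 44 + 2261·0 = 44, valid modulo lcm(2261, 8) = 18088: x ≡ 44 (mod 18088).
Verify against each original: 44 mod 19 = 6, 44 mod 7 = 2, 44 mod 17 = 10, 44 mod 8 = 4.

x ≡ 44 (mod 18088).


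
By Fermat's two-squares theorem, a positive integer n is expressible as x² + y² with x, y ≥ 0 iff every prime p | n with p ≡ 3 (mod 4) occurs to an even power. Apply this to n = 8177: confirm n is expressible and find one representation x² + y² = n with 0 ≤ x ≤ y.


Step 1: Factor n = 8177 = 13 · 17 · 37.
Step 2: Check the mod-4 condition on each prime factor: 13 ≡ 1 (mod 4), exponent 1; 17 ≡ 1 (mod 4), exponent 1; 37 ≡ 1 (mod 4), exponent 1.
All primes ≡ 3 (mod 4) appear to even exponent (or don't appear), so by the two-squares theorem n IS expressible as a sum of two squares.
Step 3: Build a representation. Here n = 13 · 17 · 37 is a product of primes ≡ 1 (mod 4). Each prime p ≡ 1 (mod 4) is itself a sum of two squares; find a² by testing p − a² for a perfect square:
  13: 13 − 1² = 12, 13 − 2² = 9 = 3² ⇒ 13 = 2² + 3².
  17: 17 − 1² = 16 = 4² ⇒ 17 = 1² + 4².
  37: 37 − 1² = 36 = 6² ⇒ 37 = 1² + 6².
  Combine using the Brahmagupta–Fibonacci identity (a² + b²)(c² + d²) = (ac − bd)² + (ad + bc)² = (ac + bd)² + (ad − bc)²:
  13 · 17 = 221: from (2² + 3²)(1² + 4²), take (2·1 − 3·4, 2·4 + 3·1) = (2 − 12, 8 + 3) = (-10, 11); dropping signs (only squares matter) gives (10, 11); check 10² + 11² = 100 + 121 = 221 ✓.
  221 · 37 = 8177: from (10² + 11²)(1² + 6²), take (10·1 − 11·6, 10·6 + 11·1) = (10 − 66, 60 + 11) = (-56, 71); dropping signs (only squares matter) gives (56, 71); check 56² + 71² = 3136 + 5041 = 8177 ✓.
Step 4: Order so x ≤ y and verify: 56² + 71² = 3136 + 5041 = 8177 = n. ✓

n = 8177 = 56² + 71² (one valid representation with x ≤ y).


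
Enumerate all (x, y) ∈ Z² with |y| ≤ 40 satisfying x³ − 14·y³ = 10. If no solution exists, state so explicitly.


The equation is x³ - 14y³ = 10. For fixed y, x³ = 14·y³ + 10, so a solution requires the RHS to be a perfect cube.
Strategy: iterate y from -40 to 40, compute RHS = 14·y³ + 10, and check whether it is a (positive or negative) perfect cube.
Check small values of y:
  y = 0: RHS = 10 is not a perfect cube.
  y = 1: RHS = 24 is not a perfect cube.
  y = -1: RHS = -4 is not a perfect cube.
  y = 2: RHS = 122 is not a perfect cube.
  y = -2: RHS = -102 is not a perfect cube.
  y = 3: RHS = 388 is not a perfect cube.
  y = -3: RHS = -368 is not a perfect cube.
Continuing the search up to |y| = 40 finds no solutions either.
No (x, y) in the scanned range satisfies the equation.

No integer solutions with |y| ≤ 40.


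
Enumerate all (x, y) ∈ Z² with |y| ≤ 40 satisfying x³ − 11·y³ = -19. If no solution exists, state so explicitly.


The equation is x³ - 11y³ = -19. For fixed y, x³ = 11·y³ − 19, so a solution requires the RHS to be a perfect cube.
Strategy: iterate y from -40 to 40, compute RHS = 11·y³ − 19, and check whether it is a (positive or negative) perfect cube.
Check small values of y:
  y = 0: RHS = -19 is not a perfect cube.
  y = 1: RHS = -8 = (-2)³ ⇒ x = -2 works.
  y = -1: RHS = -30 is not a perfect cube.
  y = 2: RHS = 69 is not a perfect cube.
  y = -2: RHS = -107 is not a perfect cube.
  y = 3: RHS = 278 is not a perfect cube.
  y = -3: RHS = -316 is not a perfect cube.
Continuing, at y = 9: RHS = 8000 = (20)³ ⇒ x = 20 works.
Searching the remaining y in |y| ≤ 40 finds no further solutions.
Collected solutions: (-2, 1), (20, 9).

Solutions (with |y| ≤ 40): (-2, 1), (20, 9).


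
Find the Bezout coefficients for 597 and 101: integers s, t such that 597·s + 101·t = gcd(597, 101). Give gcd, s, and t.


Euclidean algorithm on (597, 101) — divide until remainder is 0:
  597 = 5 · 101 + 92
  101 = 1 · 92 + 9
  92 = 10 · 9 + 2
  9 = 4 · 2 + 1
  2 = 2 · 1 + 0
gcd(597, 101) = 1.
Track Bezout coefficients alongside the remainders: start with r₀ = 597 = a·1 + b·0 (s = 1, t = 0) and r₁ = 101 = a·0 + b·1 (s = 0, t = 1); each new remainder r_{k+1} = r_{k-1} − q_k·r_k inherits s_{k+1} = s_{k-1} − q_k·s_k, t_{k+1} = t_{k-1} − q_k·t_k, so r_k = a·s_k + b·t_k at every step:
  q = 5: r = 92, s = 1 − 5·0 = 1, t = 0 − 5·1 = -5  (check: 597·1 + 101·(-5) = 92)
  q = 1: r = 9, s = 0 − 1·1 = -1, t = 1 − 1·(-5) = 6  (check: 597·(-1) + 101·6 = 9)
  q = 10: r = 2, s = 1 − 10·(-1) = 11, t = -5 − 10·6 = -65  (check: 597·11 + 101·(-65) = 2)
  q = 4: r = 1, s = -1 − 4·11 = -45, t = 6 − 4·(-65) = 266  (check: 597·(-45) + 101·266 = 1)
The row with r = 1 (the gcd) gives the Bezout coefficients s = -45, t = 266.
Result: 597 · (-45) + 101 · (266) = 1.

gcd(597, 101) = 1; s = -45, t = 266 (check: 597·(-45) + 101·266 = 1).


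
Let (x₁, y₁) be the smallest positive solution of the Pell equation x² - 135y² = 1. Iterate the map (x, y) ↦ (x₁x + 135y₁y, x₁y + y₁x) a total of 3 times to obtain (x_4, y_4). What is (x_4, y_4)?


Step 1: Find the fundamental solution (x₁, y₁) of x² - 135y² = 1.
  Expand √135 as a continued fraction. a₀ = ⌊√135⌋ = 11; iterate m_{k+1} = d_k·a_k − m_k, d_{k+1} = (135 − m_{k+1}²)/d_k, a_{k+1} = ⌊(a₀ + m_{k+1})/d_{k+1}⌋ (starting m₀ = 0, d₀ = 1), with convergents p_k = a_k·p_{k-1} + p_{k-2}, q_k = a_k·q_{k-1} + q_{k-2} (p₋₁ = 1, q₋₁ = 0):
  k = 0: a₀ = 11; p₀/q₀ = 11/1; p₀² − 135·q₀² = 121 − 135 = -14.
  k = 1: m = 11, d = 14, a = ⌊(11 + 11)/14⌋ = 1; p/q = (1·11 + 1)/(1·1 + 0) = 12/1; p² − 135·q² = 144 − 135 = 9.
  k = 2: m = 3, d = 9, a = ⌊(11 + 3)/9⌋ = 1; p/q = (1·12 + 11)/(1·1 + 1) = 23/2; p² − 135·q² = 529 − 540 = -11.
  k = 3: m = 6, d = 11, a = ⌊(11 + 6)/11⌋ = 1; p/q = (1·23 + 12)/(1·2 + 1) = 35/3; p² − 135·q² = 1225 − 1215 = 10.
  k = 4: m = 5, d = 10, a = ⌊(11 + 5)/10⌋ = 1; p/q = (1·35 + 23)/(1·3 + 2) = 58/5; p² − 135·q² = 3364 − 3375 = -11.
  k = 5: m = 5, d = 11, a = ⌊(11 + 5)/11⌋ = 1; p/q = (1·58 + 35)/(1·5 + 3) = 93/8; p² − 135·q² = 8649 − 8640 = 9.
  k = 6: m = 6, d = 9, a = ⌊(11 + 6)/9⌋ = 1; p/q = (1·93 + 58)/(1·8 + 5) = 151/13; p² − 135·q² = 22801 − 22815 = -14.
  k = 7: m = 3, d = 14, a = ⌊(11 + 3)/14⌋ = 1; p/q = (1·151 + 93)/(1·13 + 8) = 244/21; p² − 135·q² = 59536 − 59535 = 1.
  The first convergent with p² − 135·q² = 1 gives the fundamental solution (x₁, y₁) = (244, 21).
Step 2: Apply the recurrence (x_{n+1}, y_{n+1}) = (x₁x_n + 135y₁y_n, x₁y_n + y₁x_n) repeatedly.
  From (x_1, y_1) = (244, 21): x_2 = 244·244 + 135·21·21 = 119071; y_2 = 244·21 + 21·244 = 10248.
  From (x_2, y_2) = (119071, 10248): x_3 = 244·119071 + 135·21·10248 = 58106404; y_3 = 244·10248 + 21·119071 = 5001003.
  From (x_3, y_3) = (58106404, 5001003): x_4 = 244·58106404 + 135·21·5001003 = 28355806081; y_4 = 244·5001003 + 21·58106404 = 2440479216.
Step 3: Verify x_4² - 135·y_4² = 804051738503276578561 - 804051738503276578560 = 1 (should be 1). ✓

(x_1, y_1) = (244, 21); (x_4, y_4) = (28355806081, 2440479216).


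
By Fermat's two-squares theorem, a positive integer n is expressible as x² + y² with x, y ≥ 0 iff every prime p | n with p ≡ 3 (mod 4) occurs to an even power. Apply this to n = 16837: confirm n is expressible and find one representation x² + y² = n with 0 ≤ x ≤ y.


Step 1: Factor n = 16837 = 113 · 149.
Step 2: Check the mod-4 condition on each prime factor: 113 ≡ 1 (mod 4), exponent 1; 149 ≡ 1 (mod 4), exponent 1.
All primes ≡ 3 (mod 4) appear to even exponent (or don't appear), so by the two-squares theorem n IS expressible as a sum of two squares.
Step 3: Build a representation. Here n = 113 · 149 is a product of primes ≡ 1 (mod 4). Each prime p ≡ 1 (mod 4) is itself a sum of two squares; find a² by testing p − a² for a perfect square:
  113: 113 − 1² = 112, 113 − 2² = 109, 113 − 3² = 104, 113 − 4² = 97, 113 − 5² = 88, 113 − 6² = 77, 113 − 7² = 64 = 8² ⇒ 113 = 7² + 8².
  149: 149 − 1² = 148, 149 − 2² = 145, 149 − 3² = 140, 149 − 4² = 133, 149 − 5² = 124, 149 − 6² = 113, 149 − 7² = 100 = 10² ⇒ 149 = 7² + 10².
  Combine using the Brahmagupta–Fibonacci identity (a² + b²)(c² + d²) = (ac − bd)² + (ad + bc)² = (ac + bd)² + (ad − bc)²:
  113 · 149 = 16837: from (7² + 8²)(7² + 10²), take (7·7 − 8·10, 7·10 + 8·7) = (49 − 80, 70 + 56) = (-31, 126); dropping signs (only squares matter) gives (31, 126); check 31² + 126² = 961 + 15876 = 16837 ✓.
Step 4: Order so x ≤ y and verify: 31² + 126² = 961 + 15876 = 16837 = n. ✓

n = 16837 = 31² + 126² (one valid representation with x ≤ y).


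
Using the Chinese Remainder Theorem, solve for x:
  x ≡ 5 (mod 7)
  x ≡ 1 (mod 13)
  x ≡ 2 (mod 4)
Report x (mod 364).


Moduli 7, 13, 4 are pairwise coprime; by CRT there is a unique solution modulo M = 7 · 13 · 4 = 364.
Solve pairwise, accumulating the modulus:
  Start with x ≡ 5 (mod 7).
  Combine with x ≡ 1 (mod 13): since gcd(7, 13) = 1, we get a unique residue mod 91.
    Write x = 5 + 7·t and substitute into x ≡ 1 (mod 13): 7·t ≡ 1 − 5 = -4 (mod 13).
    Reduce coefficients mod 13: 7·t ≡ 9 (mod 13).
    The inverse of 7 mod 13 is 2 (since 7·2 = 14 = 1·13 + 1), so t ≡ 2·9 = 18 ≡ 5 (mod 13).
    Then x = 5 + 7·5 = 40, valid modulo lcm(7, 13) = 91: x ≡ 40 (mod 91).
  Combine with x ≡ 2 (mod 4): since gcd(91, 4) = 1, we get a unique residue mod 364.
    Write x = 40 + 91·t and substitute into x ≡ 2 (mod 4): 91·t ≡ 2 − 40 = -38 (mod 4).
    Reduce coefficients mod 4: 3·t ≡ 2 (mod 4).
    The inverse of 3 mod 4 is 3 (since 3·3 = 9 = 2·4 + 1), so t ≡ 3·2 = 6 ≡ 2 (mod 4).
    Then x = 40 + 91·2 = 222, valid modulo lcm(91, 4) = 364: x ≡ 222 (mod 364).
Verify: 222 mod 7 = 5 ✓, 222 mod 13 = 1 ✓, 222 mod 4 = 2 ✓.

x ≡ 222 (mod 364).


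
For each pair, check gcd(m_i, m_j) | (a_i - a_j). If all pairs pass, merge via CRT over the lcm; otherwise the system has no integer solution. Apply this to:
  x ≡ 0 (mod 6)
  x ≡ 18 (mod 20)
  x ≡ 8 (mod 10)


Moduli 6, 20, 10 are not pairwise coprime, so CRT works modulo lcm(m_i) when all pairwise compatibility conditions hold.
Pairwise compatibility: gcd(m_i, m_j) must divide a_i - a_j for every pair.
Merge one congruence at a time:
  Start: x ≡ 0 (mod 6).
  Combine with x ≡ 18 (mod 20): gcd(6, 20) = 2; 18 - 0 = 18, which IS divisible by 2, so compatible.
    Write x = 0 + 6·t and substitute into x ≡ 18 (mod 20): 6·t ≡ 18 − 0 = 18 (mod 20).
    Divide the congruence (and modulus) by g = 2: 3·t ≡ 9 (mod 10).
    The inverse of 3 mod 10 is 7 (since 3·7 = 21 = 2·10 + 1), so t ≡ 7·9 = 63 ≡ 3 (mod 10).
    Then x = 0 + 6·3 = 18, valid modulo lcm(6, 20) = 60: x ≡ 18 (mod 60).
  Combine with x ≡ 8 (mod 10): gcd(60, 10) = 10; 8 - 18 = -10, which IS divisible by 10, so compatible.
    Write x = 18 + 60·t and substitute into x ≡ 8 (mod 10): 60·t ≡ 8 − 18 = -10 (mod 10).
    Divide the congruence (and modulus) by g = 10: 6·t ≡ -1 (mod 1).
    Modulo 1 every t works; take t = 0.
    Then x = 18 + 60·0 = 18, valid modulo lcm(60, 10) = 60: x ≡ 18 (mod 60).
Verify: 18 mod 6 = 0, 18 mod 20 = 18, 18 mod 10 = 8.

x ≡ 18 (mod 60).


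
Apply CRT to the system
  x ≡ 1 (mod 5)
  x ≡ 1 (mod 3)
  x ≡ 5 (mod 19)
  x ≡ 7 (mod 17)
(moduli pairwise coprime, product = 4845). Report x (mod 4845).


Product of moduli M = 5 · 3 · 19 · 17 = 4845.
Merge one congruence at a time:
  Start: x ≡ 1 (mod 5).
  Combine with x ≡ 1 (mod 3); new modulus lcm = 15.
    Write x = 1 + 5·t and substitute into x ≡ 1 (mod 3): 5·t ≡ 1 − 1 = 0 (mod 3).
    Reduce coefficients mod 3: 2·t ≡ 0 (mod 3).
    The inverse of 2 mod 3 is 2 (since 2·2 = 4 = 1·3 + 1), so t ≡ 2·0 = 0 ≡ 0 (mod 3).
    Then x = 1 + 5·0 = 1, valid modulo lcm(5, 3) = 15: x ≡ 1 (mod 15).
  Combine with x ≡ 5 (mod 19); new modulus lcm = 285.
    Write x = 1 + 15·t and substitute into x ≡ 5 (mod 19): 15·t ≡ 5 − 1 = 4 (mod 19).
    The inverse of 15 mod 19 is 14 (since 15·14 = 210 = 11·19 + 1), so t ≡ 14·4 = 56 ≡ 18 (mod 19).
    Then x = 1 + 15·18 = 271, valid modulo lcm(15, 19) = 285: x ≡ 271 (mod 285).
  Combine with x ≡ 7 (mod 17); new modulus lcm = 4845.
    Write x = 271 + 285·t and substitute into x ≡ 7 (mod 17): 285·t ≡ 7 − 271 = -264 (mod 17).
    Reduce coefficients mod 17: 13·t ≡ 8 (mod 17).
    The inverse of 13 mod 17 is 4 (since 13·4 = 52 = 3·17 + 1), so t ≡ 4·8 = 32 ≡ 15 (mod 17).
    Then x = 271 + 285·15 = 4546, valid modulo lcm(285, 17) = 4845: x ≡ 4546 (mod 4845).
Verify against each original: 4546 mod 5 = 1, 4546 mod 3 = 1, 4546 mod 19 = 5, 4546 mod 17 = 7.

x ≡ 4546 (mod 4845).


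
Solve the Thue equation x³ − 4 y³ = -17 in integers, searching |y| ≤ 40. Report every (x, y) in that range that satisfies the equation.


The equation is x³ - 4y³ = -17. For fixed y, x³ = 4·y³ − 17, so a solution requires the RHS to be a perfect cube.
Strategy: iterate y from -40 to 40, compute RHS = 4·y³ − 17, and check whether it is a (positive or negative) perfect cube.
Check small values of y:
  y = 0: RHS = -17 is not a perfect cube.
  y = 1: RHS = -13 is not a perfect cube.
  y = -1: RHS = -21 is not a perfect cube.
  y = 2: RHS = 15 is not a perfect cube.
  y = -2: RHS = -49 is not a perfect cube.
  y = 3: RHS = 91 is not a perfect cube.
  y = -3: RHS = -125 = (-5)³ ⇒ x = -5 works.
Continuing the search up to |y| = 40 finds no further solutions beyond those listed.
Collected solutions: (-5, -3).

Solutions (with |y| ≤ 40): (-5, -3).


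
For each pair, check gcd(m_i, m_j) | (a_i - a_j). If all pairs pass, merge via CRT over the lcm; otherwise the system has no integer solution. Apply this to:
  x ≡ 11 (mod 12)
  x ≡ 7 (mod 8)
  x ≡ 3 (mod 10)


Moduli 12, 8, 10 are not pairwise coprime, so CRT works modulo lcm(m_i) when all pairwise compatibility conditions hold.
Pairwise compatibility: gcd(m_i, m_j) must divide a_i - a_j for every pair.
Merge one congruence at a time:
  Start: x ≡ 11 (mod 12).
  Combine with x ≡ 7 (mod 8): gcd(12, 8) = 4; 7 - 11 = -4, which IS divisible by 4, so compatible.
    Write x = 11 + 12·t and substitute into x ≡ 7 (mod 8): 12·t ≡ 7 − 11 = -4 (mod 8).
    Divide the congruence (and modulus) by g = 4: 3·t ≡ -1 (mod 2).
    Reduce coefficients mod 2: 1·t ≡ 1 (mod 2).
    So t ≡ 1 (mod 2).
    Then x = 11 + 12·1 = 23, valid modulo lcm(12, 8) = 24: x ≡ 23 (mod 24).
  Combine with x ≡ 3 (mod 10): gcd(24, 10) = 2; 3 - 23 = -20, which IS divisible by 2, so compatible.
    Write x = 23 + 24·t and substitute into x ≡ 3 (mod 10): 24·t ≡ 3 − 23 = -20 (mod 10).
    Divide the congruence (and modulus) by g = 2: 12·t ≡ -10 (mod 5).
    Reduce coefficients mod 5: 2·t ≡ 0 (mod 5).
    The inverse of 2 mod 5 is 3 (since 2·3 = 6 = 1·5 + 1), so t ≡ 3·0 = 0 ≡ 0 (mod 5).
    Then x = 23 + 24·0 = 23, valid modulo lcm(24, 10) = 120: x ≡ 23 (mod 120).
Verify: 23 mod 12 = 11, 23 mod 8 = 7, 23 mod 10 = 3.

x ≡ 23 (mod 120).


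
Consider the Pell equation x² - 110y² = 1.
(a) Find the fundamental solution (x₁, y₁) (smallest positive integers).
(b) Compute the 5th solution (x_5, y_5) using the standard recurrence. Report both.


Step 1: Find the fundamental solution (x₁, y₁) of x² - 110y² = 1.
  Expand √110 as a continued fraction. a₀ = ⌊√110⌋ = 10; iterate m_{k+1} = d_k·a_k − m_k, d_{k+1} = (110 − m_{k+1}²)/d_k, a_{k+1} = ⌊(a₀ + m_{k+1})/d_{k+1}⌋ (starting m₀ = 0, d₀ = 1), with convergents p_k = a_k·p_{k-1} + p_{k-2}, q_k = a_k·q_{k-1} + q_{k-2} (p₋₁ = 1, q₋₁ = 0):
  k = 0: a₀ = 10; p₀/q₀ = 10/1; p₀² − 110·q₀² = 100 − 110 = -10.
  k = 1: m = 10, d = 10, a = ⌊(10 + 10)/10⌋ = 2; p/q = (2·10 + 1)/(2·1 + 0) = 21/2; p² − 110·q² = 441 − 440 = 1.
  The first convergent with p² − 110·q² = 1 gives the fundamental solution (x₁, y₁) = (21, 2).
Step 2: Apply the recurrence (x_{n+1}, y_{n+1}) = (x₁x_n + 110y₁y_n, x₁y_n + y₁x_n) repeatedly.
  From (x_1, y_1) = (21, 2): x_2 = 21·21 + 110·2·2 = 881; y_2 = 21·2 + 2·21 = 84.
  From (x_2, y_2) = (881, 84): x_3 = 21·881 + 110·2·84 = 36981; y_3 = 21·84 + 2·881 = 3526.
  From (x_3, y_3) = (36981, 3526): x_4 = 21·36981 + 110·2·3526 = 1552321; y_4 = 21·3526 + 2·36981 = 148008.
  From (x_4, y_4) = (1552321, 148008): x_5 = 21·1552321 + 110·2·148008 = 65160501; y_5 = 21·148008 + 2·1552321 = 6212810.
Step 3: Verify x_5² - 110·y_5² = 4245890890571001 - 4245890890571000 = 1 (should be 1). ✓

(x_1, y_1) = (21, 2); (x_5, y_5) = (65160501, 6212810).


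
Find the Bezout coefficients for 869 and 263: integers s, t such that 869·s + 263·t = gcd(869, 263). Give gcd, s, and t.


Euclidean algorithm on (869, 263) — divide until remainder is 0:
  869 = 3 · 263 + 80
  263 = 3 · 80 + 23
  80 = 3 · 23 + 11
  23 = 2 · 11 + 1
  11 = 11 · 1 + 0
gcd(869, 263) = 1.
Track Bezout coefficients alongside the remainders: start with r₀ = 869 = a·1 + b·0 (s = 1, t = 0) and r₁ = 263 = a·0 + b·1 (s = 0, t = 1); each new remainder r_{k+1} = r_{k-1} − q_k·r_k inherits s_{k+1} = s_{k-1} − q_k·s_k, t_{k+1} = t_{k-1} − q_k·t_k, so r_k = a·s_k + b·t_k at every step:
  q = 3: r = 80, s = 1 − 3·0 = 1, t = 0 − 3·1 = -3  (check: 869·1 + 263·(-3) = 80)
  q = 3: r = 23, s = 0 − 3·1 = -3, t = 1 − 3·(-3) = 10  (check: 869·(-3) + 263·10 = 23)
  q = 3: r = 11, s = 1 − 3·(-3) = 10, t = -3 − 3·10 = -33  (check: 869·10 + 263·(-33) = 11)
  q = 2: r = 1, s = -3 − 2·10 = -23, t = 10 − 2·(-33) = 76  (check: 869·(-23) + 263·76 = 1)
The row with r = 1 (the gcd) gives the Bezout coefficients s = -23, t = 76.
Result: 869 · (-23) + 263 · (76) = 1.

gcd(869, 263) = 1; s = -23, t = 76 (check: 869·(-23) + 263·76 = 1).


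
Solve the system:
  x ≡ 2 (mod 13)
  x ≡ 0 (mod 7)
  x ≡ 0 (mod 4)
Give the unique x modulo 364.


Moduli 13, 7, 4 are pairwise coprime; by CRT there is a unique solution modulo M = 13 · 7 · 4 = 364.
Solve pairwise, accumulating the modulus:
  Start with x ≡ 2 (mod 13).
  Combine with x ≡ 0 (mod 7): since gcd(13, 7) = 1, we get a unique residue mod 91.
    Write x = 2 + 13·t and substitute into x ≡ 0 (mod 7): 13·t ≡ 0 − 2 = -2 (mod 7).
    Reduce coefficients mod 7: 6·t ≡ 5 (mod 7).
    The inverse of 6 mod 7 is 6 (since 6·6 = 36 = 5·7 + 1), so t ≡ 6·5 = 30 ≡ 2 (mod 7).
    Then x = 2 + 13·2 = 28, valid modulo lcm(13, 7) = 91: x ≡ 28 (mod 91).
  Combine with x ≡ 0 (mod 4): since gcd(91, 4) = 1, we get a unique residue mod 364.
    Write x = 28 + 91·t and substitute into x ≡ 0 (mod 4): 91·t ≡ 0 − 28 = -28 (mod 4).
    Reduce coefficients mod 4: 3·t ≡ 0 (mod 4).
    The inverse of 3 mod 4 is 3 (since 3·3 = 9 = 2·4 + 1), so t ≡ 3·0 = 0 ≡ 0 (mod 4).
    Then x = 28 + 91·0 = 28, valid modulo lcm(91, 4) = 364: x ≡ 28 (mod 364).
Verify: 28 mod 13 = 2 ✓, 28 mod 7 = 0 ✓, 28 mod 4 = 0 ✓.

x ≡ 28 (mod 364).


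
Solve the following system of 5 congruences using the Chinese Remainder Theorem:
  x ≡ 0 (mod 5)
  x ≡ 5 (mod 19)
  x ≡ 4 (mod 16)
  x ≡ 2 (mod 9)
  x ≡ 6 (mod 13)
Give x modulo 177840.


Product of moduli M = 5 · 19 · 16 · 9 · 13 = 177840.
Merge one congruence at a time:
  Start: x ≡ 0 (mod 5).
  Combine with x ≡ 5 (mod 19); new modulus lcm = 95.
    Write x = 0 + 5·t and substitute into x ≡ 5 (mod 19): 5·t ≡ 5 − 0 = 5 (mod 19).
    The inverse of 5 mod 19 is 4 (since 5·4 = 20 = 1·19 + 1), so t ≡ 4·5 = 20 ≡ 1 (mod 19).
    Then x = 0 + 5·1 = 5, valid modulo lcm(5, 19) = 95: x ≡ 5 (mod 95).
  Combine with x ≡ 4 (mod 16); new modulus lcm = 1520.
    Write x = 5 + 95·t and substitute into x ≡ 4 (mod 16): 95·t ≡ 4 − 5 = -1 (mod 16).
    Reduce coefficients mod 16: 15·t ≡ 15 (mod 16).
    The inverse of 15 mod 16 is 15 (since 15·15 = 225 = 14·16 + 1), so t ≡ 15·15 = 225 ≡ 1 (mod 16).
    Then x = 5 + 95·1 = 100, valid modulo lcm(95, 16) = 1520: x ≡ 100 (mod 1520).
  Combine with x ≡ 2 (mod 9); new modulus lcm = 13680.
    Write x = 100 + 1520·t and substitute into x ≡ 2 (mod 9): 1520·t ≡ 2 − 100 = -98 (mod 9).
    Reduce coefficients mod 9: 8·t ≡ 1 (mod 9).
    The inverse of 8 mod 9 is 8 (since 8·8 = 64 = 7·9 + 1), so t ≡ 8·1 = 8 ≡ 8 (mod 9).
    Then x = 100 + 1520·8 = 12260, valid modulo lcm(1520, 9) = 13680: x ≡ 12260 (mod 13680).
  Combine with x ≡ 6 (mod 13); new modulus lcm = 177840.
    Write x = 12260 + 13680·t and substitute into x ≡ 6 (mod 13): 13680·t ≡ 6 − 12260 = -12254 (mod 13).
    Reduce coefficients mod 13: 4·t ≡ 5 (mod 13).
    The inverse of 4 mod 13 is 10 (since 4·10 = 40 = 3·13 + 1), so t ≡ 10·5 = 50 ≡ 11 (mod 13).
    Then x = 12260 + 13680·11 = 162740, valid modulo lcm(13680, 13) = 177840: x ≡ 162740 (mod 177840).
Verify against each original: 162740 mod 5 = 0, 162740 mod 19 = 5, 162740 mod 16 = 4, 162740 mod 9 = 2, 162740 mod 13 = 6.

x ≡ 162740 (mod 177840).


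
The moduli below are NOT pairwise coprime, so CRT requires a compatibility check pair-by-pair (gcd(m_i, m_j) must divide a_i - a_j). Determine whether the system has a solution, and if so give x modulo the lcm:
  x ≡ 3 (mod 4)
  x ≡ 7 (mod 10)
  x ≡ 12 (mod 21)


Moduli 4, 10, 21 are not pairwise coprime, so CRT works modulo lcm(m_i) when all pairwise compatibility conditions hold.
Pairwise compatibility: gcd(m_i, m_j) must divide a_i - a_j for every pair.
Merge one congruence at a time:
  Start: x ≡ 3 (mod 4).
  Combine with x ≡ 7 (mod 10): gcd(4, 10) = 2; 7 - 3 = 4, which IS divisible by 2, so compatible.
    Write x = 3 + 4·t and substitute into x ≡ 7 (mod 10): 4·t ≡ 7 − 3 = 4 (mod 10).
    Divide the congruence (and modulus) by g = 2: 2·t ≡ 2 (mod 5).
    The inverse of 2 mod 5 is 3 (since 2·3 = 6 = 1·5 + 1), so t ≡ 3·2 = 6 ≡ 1 (mod 5).
    Then x = 3 + 4·1 = 7, valid modulo lcm(4, 10) = 20: x ≡ 7 (mod 20).
  Combine with x ≡ 12 (mod 21): gcd(20, 21) = 1; 12 - 7 = 5, which IS divisible by 1, so compatible.
    Write x = 7 + 20·t and substitute into x ≡ 12 (mod 21): 20·t ≡ 12 − 7 = 5 (mod 21).
    The inverse of 20 mod 21 is 20 (since 20·20 = 400 = 19·21 + 1), so t ≡ 20·5 = 100 ≡ 16 (mod 21).
    Then x = 7 + 20·16 = 327, valid modulo lcm(20, 21) = 420: x ≡ 327 (mod 420).
Verify: 327 mod 4 = 3, 327 mod 10 = 7, 327 mod 21 = 12.

x ≡ 327 (mod 420).


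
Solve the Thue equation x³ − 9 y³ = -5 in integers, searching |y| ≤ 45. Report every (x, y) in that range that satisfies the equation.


The equation is x³ - 9y³ = -5. For fixed y, x³ = 9·y³ − 5, so a solution requires the RHS to be a perfect cube.
Strategy: iterate y from -45 to 45, compute RHS = 9·y³ − 5, and check whether it is a (positive or negative) perfect cube.
Check small values of y:
  y = 0: RHS = -5 is not a perfect cube.
  y = 1: RHS = 4 is not a perfect cube.
  y = -1: RHS = -14 is not a perfect cube.
  y = 2: RHS = 67 is not a perfect cube.
  y = -2: RHS = -77 is not a perfect cube.
  y = 3: RHS = 238 is not a perfect cube.
  y = -3: RHS = -248 is not a perfect cube.
Continuing the search up to |y| = 45 finds no solutions either.
No (x, y) in the scanned range satisfies the equation.

No integer solutions with |y| ≤ 45.


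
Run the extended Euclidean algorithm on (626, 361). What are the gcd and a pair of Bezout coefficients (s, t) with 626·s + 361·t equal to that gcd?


Euclidean algorithm on (626, 361) — divide until remainder is 0:
  626 = 1 · 361 + 265
  361 = 1 · 265 + 96
  265 = 2 · 96 + 73
  96 = 1 · 73 + 23
  73 = 3 · 23 + 4
  23 = 5 · 4 + 3
  4 = 1 · 3 + 1
  3 = 3 · 1 + 0
gcd(626, 361) = 1.
Track Bezout coefficients alongside the remainders: start with r₀ = 626 = a·1 + b·0 (s = 1, t = 0) and r₁ = 361 = a·0 + b·1 (s = 0, t = 1); each new remainder r_{k+1} = r_{k-1} − q_k·r_k inherits s_{k+1} = s_{k-1} − q_k·s_k, t_{k+1} = t_{k-1} − q_k·t_k, so r_k = a·s_k + b·t_k at every step:
  q = 1: r = 265, s = 1 − 1·0 = 1, t = 0 − 1·1 = -1  (check: 626·1 + 361·(-1) = 265)
  q = 1: r = 96, s = 0 − 1·1 = -1, t = 1 − 1·(-1) = 2  (check: 626·(-1) + 361·2 = 96)
  q = 2: r = 73, s = 1 − 2·(-1) = 3, t = -1 − 2·2 = -5  (check: 626·3 + 361·(-5) = 73)
  q = 1: r = 23, s = -1 − 1·3 = -4, t = 2 − 1·(-5) = 7  (check: 626·(-4) + 361·7 = 23)
  q = 3: r = 4, s = 3 − 3·(-4) = 15, t = -5 − 3·7 = -26  (check: 626·15 + 361·(-26) = 4)
  q = 5: r = 3, s = -4 − 5·15 = -79, t = 7 − 5·(-26) = 137  (check: 626·(-79) + 361·137 = 3)
  q = 1: r = 1, s = 15 − 1·(-79) = 94, t = -26 − 1·137 = -163  (check: 626·94 + 361·(-163) = 1)
The row with r = 1 (the gcd) gives the Bezout coefficients s = 94, t = -163.
Result: 626 · (94) + 361 · (-163) = 1.

gcd(626, 361) = 1; s = 94, t = -163 (check: 626·94 + 361·(-163) = 1).


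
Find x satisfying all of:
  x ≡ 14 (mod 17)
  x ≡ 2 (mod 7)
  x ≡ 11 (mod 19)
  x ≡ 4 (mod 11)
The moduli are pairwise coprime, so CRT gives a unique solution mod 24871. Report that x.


Product of moduli M = 17 · 7 · 19 · 11 = 24871.
Merge one congruence at a time:
  Start: x ≡ 14 (mod 17).
  Combine with x ≡ 2 (mod 7); new modulus lcm = 119.
    Write x = 14 + 17·t and substitute into x ≡ 2 (mod 7): 17·t ≡ 2 − 14 = -12 (mod 7).
    Reduce coefficients mod 7: 3·t ≡ 2 (mod 7).
    The inverse of 3 mod 7 is 5 (since 3·5 = 15 = 2·7 + 1), so t ≡ 5·2 = 10 ≡ 3 (mod 7).
    Then x = 14 + 17·3 = 65, valid modulo lcm(17, 7) = 119: x ≡ 65 (mod 119).
  Combine with x ≡ 11 (mod 19); new modulus lcm = 2261.
    Write x = 65 + 119·t and substitute into x ≡ 11 (mod 19): 119·t ≡ 11 − 65 = -54 (mod 19).
    Reduce coefficients mod 19: 5·t ≡ 3 (mod 19).
    The inverse of 5 mod 19 is 4 (since 5·4 = 20 = 1·19 + 1), so t ≡ 4·3 = 12 ≡ 12 (mod 19).
    Then x = 65 + 119·12 = 1493, valid modulo lcm(119, 19) = 2261: x ≡ 1493 (mod 2261).
  Combine with x ≡ 4 (mod 11); new modulus lcm = 24871.
    Write x = 1493 + 2261·t and substitute into x ≡ 4 (mod 11): 2261·t ≡ 4 − 1493 = -1489 (mod 11).
    Reduce coefficients mod 11: 6·t ≡ 7 (mod 11).
    The inverse of 6 mod 11 is 2 (since 6·2 = 12 = 1·11 + 1), so t ≡ 2·7 = 14 ≡ 3 (mod 11).
    Then x = 1493 + 2261·3 = 8276, valid modulo lcm(2261, 11) = 24871: x ≡ 8276 (mod 24871).
Verify against each original: 8276 mod 17 = 14, 8276 mod 7 = 2, 8276 mod 19 = 11, 8276 mod 11 = 4.

x ≡ 8276 (mod 24871).


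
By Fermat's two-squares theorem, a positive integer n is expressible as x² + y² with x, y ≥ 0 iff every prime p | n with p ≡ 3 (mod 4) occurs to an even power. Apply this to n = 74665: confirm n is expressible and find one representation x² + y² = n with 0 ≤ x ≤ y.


Step 1: Factor n = 74665 = 5 · 109 · 137.
Step 2: Check the mod-4 condition on each prime factor: 5 ≡ 1 (mod 4), exponent 1; 109 ≡ 1 (mod 4), exponent 1; 137 ≡ 1 (mod 4), exponent 1.
All primes ≡ 3 (mod 4) appear to even exponent (or don't appear), so by the two-squares theorem n IS expressible as a sum of two squares.
Step 3: Build a representation. Here n = 5 · 109 · 137 is a product of primes ≡ 1 (mod 4). Each prime p ≡ 1 (mod 4) is itself a sum of two squares; find a² by testing p − a² for a perfect square:
  5: 5 − 1² = 4 = 2² ⇒ 5 = 1² + 2².
  109: 109 − 1² = 108, 109 − 2² = 105, 109 − 3² = 100 = 10² ⇒ 109 = 3² + 10².
  137: 137 − 1² = 136, 137 − 2² = 133, 137 − 3² = 128, 137 − 4² = 121 = 11² ⇒ 137 = 4² + 11².
  Combine using the Brahmagupta–Fibonacci identity (a² + b²)(c² + d²) = (ac − bd)² + (ad + bc)² = (ac + bd)² + (ad − bc)²:
  5 · 109 = 545: from (1² + 2²)(3² + 10²), take (1·3 − 2·10, 1·10 + 2·3) = (3 − 20, 10 + 6) = (-17, 16); dropping signs (only squares matter) gives (17, 16); check 17² + 16² = 289 + 256 = 545 ✓.
  545 · 137 = 74665: from (17² + 16²)(4² + 11²), take (17·4 − 16·11, 17·11 + 16·4) = (68 − 176, 187 + 64) = (-108, 251); dropping signs (only squares matter) gives (108, 251); check 108² + 251² = 11664 + 63001 = 74665 ✓.
Step 4: Order so x ≤ y and verify: 108² + 251² = 11664 + 63001 = 74665 = n. ✓

n = 74665 = 108² + 251² (one valid representation with x ≤ y).


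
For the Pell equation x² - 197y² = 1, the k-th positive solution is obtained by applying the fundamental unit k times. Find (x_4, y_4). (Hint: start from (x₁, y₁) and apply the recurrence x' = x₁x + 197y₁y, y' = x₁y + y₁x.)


Step 1: Find the fundamental solution (x₁, y₁) of x² - 197y² = 1.
  Expand √197 as a continued fraction. a₀ = ⌊√197⌋ = 14; iterate m_{k+1} = d_k·a_k − m_k, d_{k+1} = (197 − m_{k+1}²)/d_k, a_{k+1} = ⌊(a₀ + m_{k+1})/d_{k+1}⌋ (starting m₀ = 0, d₀ = 1), with convergents p_k = a_k·p_{k-1} + p_{k-2}, q_k = a_k·q_{k-1} + q_{k-2} (p₋₁ = 1, q₋₁ = 0):
  k = 0: a₀ = 14; p₀/q₀ = 14/1; p₀² − 197·q₀² = 196 − 197 = -1.
  k = 1: m = 14, d = 1, a = ⌊(14 + 14)/1⌋ = 28; p/q = (28·14 + 1)/(28·1 + 0) = 393/28; p² − 197·q² = 154449 − 154448 = 1.
  The first convergent with p² − 197·q² = 1 gives the fundamental solution (x₁, y₁) = (393, 28).
Step 2: Apply the recurrence (x_{n+1}, y_{n+1}) = (x₁x_n + 197y₁y_n, x₁y_n + y₁x_n) repeatedly.
  From (x_1, y_1) = (393, 28): x_2 = 393·393 + 197·28·28 = 308897; y_2 = 393·28 + 28·393 = 22008.
  From (x_2, y_2) = (308897, 22008): x_3 = 393·308897 + 197·28·22008 = 242792649; y_3 = 393·22008 + 28·308897 = 17298260.
  From (x_3, y_3) = (242792649, 17298260): x_4 = 393·242792649 + 197·28·17298260 = 190834713217; y_4 = 393·17298260 + 28·242792649 = 13596410352.
Step 3: Verify x_4² - 197·y_4² = 36417887768614634489089 - 36417887768614634489088 = 1 (should be 1). ✓

(x_1, y_1) = (393, 28); (x_4, y_4) = (190834713217, 13596410352).


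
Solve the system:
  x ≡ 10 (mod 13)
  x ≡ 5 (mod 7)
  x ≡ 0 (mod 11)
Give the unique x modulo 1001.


Moduli 13, 7, 11 are pairwise coprime; by CRT there is a unique solution modulo M = 13 · 7 · 11 = 1001.
Solve pairwise, accumulating the modulus:
  Start with x ≡ 10 (mod 13).
  Combine with x ≡ 5 (mod 7): since gcd(13, 7) = 1, we get a unique residue mod 91.
    Write x = 10 + 13·t and substitute into x ≡ 5 (mod 7): 13·t ≡ 5 − 10 = -5 (mod 7).
    Reduce coefficients mod 7: 6·t ≡ 2 (mod 7).
    The inverse of 6 mod 7 is 6 (since 6·6 = 36 = 5·7 + 1), so t ≡ 6·2 = 12 ≡ 5 (mod 7).
    Then x = 10 + 13·5 = 75, valid modulo lcm(13, 7) = 91: x ≡ 75 (mod 91).
  Combine with x ≡ 0 (mod 11): since gcd(91, 11) = 1, we get a unique residue mod 1001.
    Write x = 75 + 91·t and substitute into x ≡ 0 (mod 11): 91·t ≡ 0 − 75 = -75 (mod 11).
    Reduce coefficients mod 11: 3·t ≡ 2 (mod 11).
    The inverse of 3 mod 11 is 4 (since 3·4 = 12 = 1·11 + 1), so t ≡ 4·2 = 8 ≡ 8 (mod 11).
    Then x = 75 + 91·8 = 803, valid modulo lcm(91, 11) = 1001: x ≡ 803 (mod 1001).
Verify: 803 mod 13 = 10 ✓, 803 mod 7 = 5 ✓, 803 mod 11 = 0 ✓.

x ≡ 803 (mod 1001).


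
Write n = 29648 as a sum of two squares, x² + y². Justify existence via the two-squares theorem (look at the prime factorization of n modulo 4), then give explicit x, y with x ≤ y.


Step 1: Factor n = 29648 = 2^4 · 17 · 109.
Step 2: Check the mod-4 condition on each prime factor: 2 = 2 (special); 17 ≡ 1 (mod 4), exponent 1; 109 ≡ 1 (mod 4), exponent 1.
All primes ≡ 3 (mod 4) appear to even exponent (or don't appear), so by the two-squares theorem n IS expressible as a sum of two squares.
Step 3: Build a representation. Group n = k² · m with k = 4 and m = 17 · 109 = 1853 (a product of primes ≡ 1 (mod 4)); a representation of m scales to one of n via (k·x)² + (k·y)² = k²(x² + y²). Each prime p ≡ 1 (mod 4) is itself a sum of two squares; find a² by testing p − a² for a perfect square:
  17: 17 − 1² = 16 = 4² ⇒ 17 = 1² + 4².
  109: 109 − 1² = 108, 109 − 2² = 105, 109 − 3² = 100 = 10² ⇒ 109 = 3² + 10².
  Combine using the Brahmagupta–Fibonacci identity (a² + b²)(c² + d²) = (ac − bd)² + (ad + bc)² = (ac + bd)² + (ad − bc)²:
  17 · 109 = 1853: from (1² + 4²)(3² + 10²), take (1·3 − 4·10, 1·10 + 4·3) = (3 − 40, 10 + 12) = (-37, 22); dropping signs (only squares matter) gives (37, 22); check 37² + 22² = 1369 + 484 = 1853 ✓.
  Scale by k = 4: (4·37, 4·22) = (148, 88).
Step 4: Order so x ≤ y and verify: 88² + 148² = 7744 + 21904 = 29648 = n. ✓

n = 29648 = 88² + 148² (one valid representation with x ≤ y).
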